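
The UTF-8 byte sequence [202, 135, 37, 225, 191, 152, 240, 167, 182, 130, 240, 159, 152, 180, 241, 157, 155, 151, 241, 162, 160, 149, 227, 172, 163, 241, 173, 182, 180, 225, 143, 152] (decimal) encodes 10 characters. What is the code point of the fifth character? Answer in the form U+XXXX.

U+1F634

Offset 0: leading byte 0xCA = 11001010 → 2-byte char #1 = CA 87.
Offset 2: leading byte 0x25 = 00100101 → 1-byte char #2 = 25.
Offset 3: leading byte 0xE1 = 11100001 → 3-byte char #3 = E1 BF 98.
Offset 6: leading byte 0xF0 = 11110000 → 4-byte char #4 = F0 A7 B6 82.
Offset 10: leading byte 0xF0 = 11110000 → 4-byte char #5 = F0 9F 98 B4.
Leading byte 0xF0 = 11110000 matches 11110xxx → 4-byte sequence.
Byte 1: 0xF0 = 11110000, payload 000 (3 bits).
Byte 2: 0x9F = 10011111 (10xxxxxx ✓), payload 011111.
Byte 3: 0x98 = 10011000 (10xxxxxx ✓), payload 011000.
Byte 4: 0xB4 = 10110100 (10xxxxxx ✓), payload 110100.
Concatenate: 000011111011000110100 = 0x1F634 (21 bits → U+1F634).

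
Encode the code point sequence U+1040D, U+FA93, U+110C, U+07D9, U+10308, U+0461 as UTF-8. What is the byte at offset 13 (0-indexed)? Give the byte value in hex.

0x90

U+1040D → 4-byte form F0 90 90 8D at offsets 0–3.
U+FA93 → 3-byte form EF AA 93 at offsets 4–6.
U+110C → 3-byte form E1 84 8C at offsets 7–9.
U+07D9 → 2-byte form DF 99 at offsets 10–11.
U+10308 → 4-byte form F0 90 8C 88 at offsets 12–15.
Offset 13 falls in char 5's range; it's byte 2 of F0 90 8C 88 = 0x90.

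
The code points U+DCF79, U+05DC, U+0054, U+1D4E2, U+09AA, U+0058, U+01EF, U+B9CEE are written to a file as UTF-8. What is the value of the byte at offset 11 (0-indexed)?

0xE0

U+DCF79 → 4-byte form F3 9C BD B9 at offsets 0–3.
U+05DC → 2-byte form D7 9C at offsets 4–5.
U+0054 → 1-byte form 54 at offsets 6–6.
U+1D4E2 → 4-byte form F0 9D 93 A2 at offsets 7–10.
U+09AA → 3-byte form E0 A6 AA at offsets 11–13.
Offset 11 falls in char 5's range; it's byte 1 of E0 A6 AA = 0xE0.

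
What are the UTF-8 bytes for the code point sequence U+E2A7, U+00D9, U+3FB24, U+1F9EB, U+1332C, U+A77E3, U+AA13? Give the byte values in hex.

U+E2A7: 3-byte form → EE 8A A7.
U+00D9: 2-byte form → C3 99.
U+3FB24: 4-byte form → F0 BF AC A4.
U+1F9EB: 4-byte form → F0 9F A7 AB.
U+1332C: 4-byte form → F0 93 8C AC.
U+A77E3: 4-byte form → F2 A7 9F A3.
U+AA13: 3-byte form → EA A8 93.
Concatenated (24 bytes): EE 8A A7 C3 99 F0 BF AC A4 F0 9F A7 AB F0 93 8C AC F2 A7 9F A3 EA A8 93.

EE 8A A7 C3 99 F0 BF AC A4 F0 9F A7 AB F0 93 8C AC F2 A7 9F A3 EA A8 93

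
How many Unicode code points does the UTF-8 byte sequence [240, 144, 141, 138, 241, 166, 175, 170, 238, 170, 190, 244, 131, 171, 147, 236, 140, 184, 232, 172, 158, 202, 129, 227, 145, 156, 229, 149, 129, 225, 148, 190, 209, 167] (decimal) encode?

Byte at offset 0: 0xF0 = 11110000 → 4-byte char (#1). Advance 4.
Byte at offset 4: 0xF1 = 11110001 → 4-byte char (#2). Advance 4.
Byte at offset 8: 0xEE = 11101110 → 3-byte char (#3). Advance 3.
Byte at offset 11: 0xF4 = 11110100 → 4-byte char (#4). Advance 4.
Byte at offset 15: 0xEC = 11101100 → 3-byte char (#5). Advance 3.
Byte at offset 18: 0xE8 = 11101000 → 3-byte char (#6). Advance 3.
Byte at offset 21: 0xCA = 11001010 → 2-byte char (#7). Advance 2.
Byte at offset 23: 0xE3 = 11100011 → 3-byte char (#8). Advance 3.
Byte at offset 26: 0xE5 = 11100101 → 3-byte char (#9). Advance 3.
Byte at offset 29: 0xE1 = 11100001 → 3-byte char (#10). Advance 3.
Byte at offset 32: 0xD1 = 11010001 → 2-byte char (#11). Advance 2.
Reached end at offset 34 after 11 code points.

11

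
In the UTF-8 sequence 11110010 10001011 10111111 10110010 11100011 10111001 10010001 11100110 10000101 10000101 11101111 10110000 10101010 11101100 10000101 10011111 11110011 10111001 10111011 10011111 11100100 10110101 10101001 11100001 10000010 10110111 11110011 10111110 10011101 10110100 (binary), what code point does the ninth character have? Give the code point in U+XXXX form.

Offset 0: leading byte 0xF2 = 11110010 → 4-byte char #1 = F2 8B BF B2.
Offset 4: leading byte 0xE3 = 11100011 → 3-byte char #2 = E3 B9 91.
Offset 7: leading byte 0xE6 = 11100110 → 3-byte char #3 = E6 85 85.
Offset 10: leading byte 0xEF = 11101111 → 3-byte char #4 = EF B0 AA.
Offset 13: leading byte 0xEC = 11101100 → 3-byte char #5 = EC 85 9F.
Offset 16: leading byte 0xF3 = 11110011 → 4-byte char #6 = F3 B9 BB 9F.
Offset 20: leading byte 0xE4 = 11100100 → 3-byte char #7 = E4 B5 A9.
Offset 23: leading byte 0xE1 = 11100001 → 3-byte char #8 = E1 82 B7.
Offset 26: leading byte 0xF3 = 11110011 → 4-byte char #9 = F3 BE 9D B4.
Leading byte 0xF3 = 11110011 matches 11110xxx → 4-byte sequence.
Byte 1: 0xF3 = 11110011, payload 011 (3 bits).
Byte 2: 0xBE = 10111110 (10xxxxxx ✓), payload 111110.
Byte 3: 0x9D = 10011101 (10xxxxxx ✓), payload 011101.
Byte 4: 0xB4 = 10110100 (10xxxxxx ✓), payload 110100.
Concatenate: 011111110011101110100 = 0xFE774 (21 bits → U+FE774).

U+FE774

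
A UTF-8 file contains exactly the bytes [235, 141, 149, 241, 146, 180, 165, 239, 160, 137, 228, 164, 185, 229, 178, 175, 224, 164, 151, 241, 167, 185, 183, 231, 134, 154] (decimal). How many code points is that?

Byte at offset 0: 0xEB = 11101011 → 3-byte char (#1). Advance 3.
Byte at offset 3: 0xF1 = 11110001 → 4-byte char (#2). Advance 4.
Byte at offset 7: 0xEF = 11101111 → 3-byte char (#3). Advance 3.
Byte at offset 10: 0xE4 = 11100100 → 3-byte char (#4). Advance 3.
Byte at offset 13: 0xE5 = 11100101 → 3-byte char (#5). Advance 3.
Byte at offset 16: 0xE0 = 11100000 → 3-byte char (#6). Advance 3.
Byte at offset 19: 0xF1 = 11110001 → 4-byte char (#7). Advance 4.
Byte at offset 23: 0xE7 = 11100111 → 3-byte char (#8). Advance 3.
Reached end at offset 26 after 8 code points.

8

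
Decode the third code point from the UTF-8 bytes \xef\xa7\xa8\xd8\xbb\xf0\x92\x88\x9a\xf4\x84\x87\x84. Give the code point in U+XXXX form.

Offset 0: leading byte 0xEF = 11101111 → 3-byte char #1 = EF A7 A8.
Offset 3: leading byte 0xD8 = 11011000 → 2-byte char #2 = D8 BB.
Offset 5: leading byte 0xF0 = 11110000 → 4-byte char #3 = F0 92 88 9A.
Leading byte 0xF0 = 11110000 matches 11110xxx → 4-byte sequence.
Byte 1: 0xF0 = 11110000, payload 000 (3 bits).
Byte 2: 0x92 = 10010010 (10xxxxxx ✓), payload 010010.
Byte 3: 0x88 = 10001000 (10xxxxxx ✓), payload 001000.
Byte 4: 0x9A = 10011010 (10xxxxxx ✓), payload 011010.
Concatenate: 000010010001000011010 = 0x1221A (21 bits → U+1221A).

U+1221A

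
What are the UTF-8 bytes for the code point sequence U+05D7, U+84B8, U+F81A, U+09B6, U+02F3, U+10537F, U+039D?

D7 97 E8 92 B8 EF A0 9A E0 A6 B6 CB B3 F4 85 8D BF CE 9D

U+05D7: 2-byte form → D7 97.
U+84B8: 3-byte form → E8 92 B8.
U+F81A: 3-byte form → EF A0 9A.
U+09B6: 3-byte form → E0 A6 B6.
U+02F3: 2-byte form → CB B3.
U+10537F: 4-byte form → F4 85 8D BF.
U+039D: 2-byte form → CE 9D.
Concatenated (19 bytes): D7 97 E8 92 B8 EF A0 9A E0 A6 B6 CB B3 F4 85 8D BF CE 9D.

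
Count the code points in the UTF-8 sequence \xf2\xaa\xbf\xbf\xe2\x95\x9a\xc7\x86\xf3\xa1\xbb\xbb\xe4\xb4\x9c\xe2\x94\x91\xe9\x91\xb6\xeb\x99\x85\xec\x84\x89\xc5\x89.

Byte at offset 0: 0xF2 = 11110010 → 4-byte char (#1). Advance 4.
Byte at offset 4: 0xE2 = 11100010 → 3-byte char (#2). Advance 3.
Byte at offset 7: 0xC7 = 11000111 → 2-byte char (#3). Advance 2.
Byte at offset 9: 0xF3 = 11110011 → 4-byte char (#4). Advance 4.
Byte at offset 13: 0xE4 = 11100100 → 3-byte char (#5). Advance 3.
Byte at offset 16: 0xE2 = 11100010 → 3-byte char (#6). Advance 3.
Byte at offset 19: 0xE9 = 11101001 → 3-byte char (#7). Advance 3.
Byte at offset 22: 0xEB = 11101011 → 3-byte char (#8). Advance 3.
Byte at offset 25: 0xEC = 11101100 → 3-byte char (#9). Advance 3.
Byte at offset 28: 0xC5 = 11000101 → 2-byte char (#10). Advance 2.
Reached end at offset 30 after 10 code points.

10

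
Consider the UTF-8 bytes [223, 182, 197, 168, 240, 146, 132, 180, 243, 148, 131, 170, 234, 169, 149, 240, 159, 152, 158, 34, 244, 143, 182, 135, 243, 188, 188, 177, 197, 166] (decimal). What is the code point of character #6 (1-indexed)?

Offset 0: leading byte 0xDF = 11011111 → 2-byte char #1 = DF B6.
Offset 2: leading byte 0xC5 = 11000101 → 2-byte char #2 = C5 A8.
Offset 4: leading byte 0xF0 = 11110000 → 4-byte char #3 = F0 92 84 B4.
Offset 8: leading byte 0xF3 = 11110011 → 4-byte char #4 = F3 94 83 AA.
Offset 12: leading byte 0xEA = 11101010 → 3-byte char #5 = EA A9 95.
Offset 15: leading byte 0xF0 = 11110000 → 4-byte char #6 = F0 9F 98 9E.
Leading byte 0xF0 = 11110000 matches 11110xxx → 4-byte sequence.
Byte 1: 0xF0 = 11110000, payload 000 (3 bits).
Byte 2: 0x9F = 10011111 (10xxxxxx ✓), payload 011111.
Byte 3: 0x98 = 10011000 (10xxxxxx ✓), payload 011000.
Byte 4: 0x9E = 10011110 (10xxxxxx ✓), payload 011110.
Concatenate: 000011111011000011110 = 0x1F61E (21 bits → U+1F61E).

U+1F61E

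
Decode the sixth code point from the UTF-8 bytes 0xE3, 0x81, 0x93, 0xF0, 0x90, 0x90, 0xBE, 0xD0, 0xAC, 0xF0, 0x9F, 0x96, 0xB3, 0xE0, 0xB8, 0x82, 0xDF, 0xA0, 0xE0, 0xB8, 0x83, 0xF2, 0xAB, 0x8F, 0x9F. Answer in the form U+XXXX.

U+07E0

Offset 0: leading byte 0xE3 = 11100011 → 3-byte char #1 = E3 81 93.
Offset 3: leading byte 0xF0 = 11110000 → 4-byte char #2 = F0 90 90 BE.
Offset 7: leading byte 0xD0 = 11010000 → 2-byte char #3 = D0 AC.
Offset 9: leading byte 0xF0 = 11110000 → 4-byte char #4 = F0 9F 96 B3.
Offset 13: leading byte 0xE0 = 11100000 → 3-byte char #5 = E0 B8 82.
Offset 16: leading byte 0xDF = 11011111 → 2-byte char #6 = DF A0.
Leading byte 0xDF = 11011111 matches 110xxxxx → 2-byte sequence.
Byte 1: 0xDF = 11011111, payload 11111 (5 bits).
Byte 2: 0xA0 = 10100000 (10xxxxxx ✓), payload 100000.
Concatenate: 11111100000 = 0x7E0 (11 bits → U+07E0).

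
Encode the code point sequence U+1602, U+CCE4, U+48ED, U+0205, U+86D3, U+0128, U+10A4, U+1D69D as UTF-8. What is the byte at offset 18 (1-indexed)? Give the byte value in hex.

1-indexed offset 18 is 0-indexed offset 17.
U+1602 → 3-byte form E1 98 82 at offsets 0–2.
U+CCE4 → 3-byte form EC B3 A4 at offsets 3–5.
U+48ED → 3-byte form E4 A3 AD at offsets 6–8.
U+0205 → 2-byte form C8 85 at offsets 9–10.
U+86D3 → 3-byte form E8 9B 93 at offsets 11–13.
U+0128 → 2-byte form C4 A8 at offsets 14–15.
U+10A4 → 3-byte form E1 82 A4 at offsets 16–18.
Offset 17 falls in char 7's range; it's byte 2 of E1 82 A4 = 0x82.

0x82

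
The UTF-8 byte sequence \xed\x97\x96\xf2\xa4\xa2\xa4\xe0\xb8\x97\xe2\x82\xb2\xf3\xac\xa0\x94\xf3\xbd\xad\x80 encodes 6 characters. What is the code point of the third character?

Offset 0: leading byte 0xED = 11101101 → 3-byte char #1 = ED 97 96.
Offset 3: leading byte 0xF2 = 11110010 → 4-byte char #2 = F2 A4 A2 A4.
Offset 7: leading byte 0xE0 = 11100000 → 3-byte char #3 = E0 B8 97.
Leading byte 0xE0 = 11100000 matches 1110xxxx → 3-byte sequence.
Byte 1: 0xE0 = 11100000, payload 0000 (4 bits).
Byte 2: 0xB8 = 10111000 (10xxxxxx ✓), payload 111000.
Byte 3: 0x97 = 10010111 (10xxxxxx ✓), payload 010111.
Concatenate: 0000111000010111 = 0xE17 (16 bits → U+0E17).

U+0E17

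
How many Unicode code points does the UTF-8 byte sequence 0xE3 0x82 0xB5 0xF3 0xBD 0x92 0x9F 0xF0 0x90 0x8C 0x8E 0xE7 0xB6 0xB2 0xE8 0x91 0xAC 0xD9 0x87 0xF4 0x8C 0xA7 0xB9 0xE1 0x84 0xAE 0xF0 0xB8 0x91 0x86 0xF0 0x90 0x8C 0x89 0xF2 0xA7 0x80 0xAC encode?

Byte at offset 0: 0xE3 = 11100011 → 3-byte char (#1). Advance 3.
Byte at offset 3: 0xF3 = 11110011 → 4-byte char (#2). Advance 4.
Byte at offset 7: 0xF0 = 11110000 → 4-byte char (#3). Advance 4.
Byte at offset 11: 0xE7 = 11100111 → 3-byte char (#4). Advance 3.
Byte at offset 14: 0xE8 = 11101000 → 3-byte char (#5). Advance 3.
Byte at offset 17: 0xD9 = 11011001 → 2-byte char (#6). Advance 2.
Byte at offset 19: 0xF4 = 11110100 → 4-byte char (#7). Advance 4.
Byte at offset 23: 0xE1 = 11100001 → 3-byte char (#8). Advance 3.
Byte at offset 26: 0xF0 = 11110000 → 4-byte char (#9). Advance 4.
Byte at offset 30: 0xF0 = 11110000 → 4-byte char (#10). Advance 4.
Byte at offset 34: 0xF2 = 11110010 → 4-byte char (#11). Advance 4.
Reached end at offset 38 after 11 code points.

11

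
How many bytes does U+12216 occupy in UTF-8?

4

U+12216 = 0x12216. UTF-8 uses 1 byte below 0x80, 2 below 0x800, 3 below 0x10000, 4 up to 0x10FFFF. 0x12216 is in U+10000–U+10FFFF → 4 bytes.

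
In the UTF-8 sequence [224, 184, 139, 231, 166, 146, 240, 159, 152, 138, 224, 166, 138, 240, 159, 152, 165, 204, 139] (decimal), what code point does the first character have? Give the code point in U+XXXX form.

U+0E0B

Offset 0: leading byte 0xE0 = 11100000 → 3-byte char #1 = E0 B8 8B.
Leading byte 0xE0 = 11100000 matches 1110xxxx → 3-byte sequence.
Byte 1: 0xE0 = 11100000, payload 0000 (4 bits).
Byte 2: 0xB8 = 10111000 (10xxxxxx ✓), payload 111000.
Byte 3: 0x8B = 10001011 (10xxxxxx ✓), payload 001011.
Concatenate: 0000111000001011 = 0xE0B (16 bits → U+0E0B).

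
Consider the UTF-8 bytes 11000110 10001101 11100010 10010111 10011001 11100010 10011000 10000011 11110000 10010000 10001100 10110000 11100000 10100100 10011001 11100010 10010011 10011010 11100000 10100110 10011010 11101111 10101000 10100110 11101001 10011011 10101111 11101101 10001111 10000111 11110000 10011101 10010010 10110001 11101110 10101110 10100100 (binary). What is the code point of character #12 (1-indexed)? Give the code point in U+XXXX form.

U+EBA4

Offset 0: leading byte 0xC6 = 11000110 → 2-byte char #1 = C6 8D.
Offset 2: leading byte 0xE2 = 11100010 → 3-byte char #2 = E2 97 99.
Offset 5: leading byte 0xE2 = 11100010 → 3-byte char #3 = E2 98 83.
Offset 8: leading byte 0xF0 = 11110000 → 4-byte char #4 = F0 90 8C B0.
Offset 12: leading byte 0xE0 = 11100000 → 3-byte char #5 = E0 A4 99.
Offset 15: leading byte 0xE2 = 11100010 → 3-byte char #6 = E2 93 9A.
Offset 18: leading byte 0xE0 = 11100000 → 3-byte char #7 = E0 A6 9A.
Offset 21: leading byte 0xEF = 11101111 → 3-byte char #8 = EF A8 A6.
Offset 24: leading byte 0xE9 = 11101001 → 3-byte char #9 = E9 9B AF.
Offset 27: leading byte 0xED = 11101101 → 3-byte char #10 = ED 8F 87.
Offset 30: leading byte 0xF0 = 11110000 → 4-byte char #11 = F0 9D 92 B1.
Offset 34: leading byte 0xEE = 11101110 → 3-byte char #12 = EE AE A4.
Leading byte 0xEE = 11101110 matches 1110xxxx → 3-byte sequence.
Byte 1: 0xEE = 11101110, payload 1110 (4 bits).
Byte 2: 0xAE = 10101110 (10xxxxxx ✓), payload 101110.
Byte 3: 0xA4 = 10100100 (10xxxxxx ✓), payload 100100.
Concatenate: 1110101110100100 = 0xEBA4 (16 bits → U+EBA4).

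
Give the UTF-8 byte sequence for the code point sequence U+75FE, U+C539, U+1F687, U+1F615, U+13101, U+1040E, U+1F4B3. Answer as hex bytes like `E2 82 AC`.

E7 97 BE EC 94 B9 F0 9F 9A 87 F0 9F 98 95 F0 93 84 81 F0 90 90 8E F0 9F 92 B3

U+75FE: 3-byte form → E7 97 BE.
U+C539: 3-byte form → EC 94 B9.
U+1F687: 4-byte form → F0 9F 9A 87.
U+1F615: 4-byte form → F0 9F 98 95.
U+13101: 4-byte form → F0 93 84 81.
U+1040E: 4-byte form → F0 90 90 8E.
U+1F4B3: 4-byte form → F0 9F 92 B3.
Concatenated (26 bytes): E7 97 BE EC 94 B9 F0 9F 9A 87 F0 9F 98 95 F0 93 84 81 F0 90 90 8E F0 9F 92 B3.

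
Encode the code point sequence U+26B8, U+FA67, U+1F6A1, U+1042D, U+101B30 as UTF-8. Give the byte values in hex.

E2 9A B8 EF A9 A7 F0 9F 9A A1 F0 90 90 AD F4 81 AC B0

U+26B8: 3-byte form → E2 9A B8.
U+FA67: 3-byte form → EF A9 A7.
U+1F6A1: 4-byte form → F0 9F 9A A1.
U+1042D: 4-byte form → F0 90 90 AD.
U+101B30: 4-byte form → F4 81 AC B0.
Concatenated (18 bytes): E2 9A B8 EF A9 A7 F0 9F 9A A1 F0 90 90 AD F4 81 AC B0.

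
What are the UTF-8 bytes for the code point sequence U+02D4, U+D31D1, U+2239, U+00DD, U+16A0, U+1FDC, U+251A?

U+02D4: 2-byte form → CB 94.
U+D31D1: 4-byte form → F3 93 87 91.
U+2239: 3-byte form → E2 88 B9.
U+00DD: 2-byte form → C3 9D.
U+16A0: 3-byte form → E1 9A A0.
U+1FDC: 3-byte form → E1 BF 9C.
U+251A: 3-byte form → E2 94 9A.
Concatenated (20 bytes): CB 94 F3 93 87 91 E2 88 B9 C3 9D E1 9A A0 E1 BF 9C E2 94 9A.

CB 94 F3 93 87 91 E2 88 B9 C3 9D E1 9A A0 E1 BF 9C E2 94 9A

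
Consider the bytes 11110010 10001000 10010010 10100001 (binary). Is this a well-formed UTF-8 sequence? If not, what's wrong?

valid

Leading byte 0xF2 = 11110010 → 4-byte form.
Continuation bytes 0x88=10001000, 0x92=10010010, 0xA1=10100001 all match 10xxxxxx.
Decoded value 0x884A1 is ≥ 0x10000 (shortest form) and not a surrogate.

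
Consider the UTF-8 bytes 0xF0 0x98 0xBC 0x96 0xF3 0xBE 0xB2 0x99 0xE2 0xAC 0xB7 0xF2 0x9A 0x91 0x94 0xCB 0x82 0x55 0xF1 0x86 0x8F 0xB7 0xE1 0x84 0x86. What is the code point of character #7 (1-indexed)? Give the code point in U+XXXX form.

Offset 0: leading byte 0xF0 = 11110000 → 4-byte char #1 = F0 98 BC 96.
Offset 4: leading byte 0xF3 = 11110011 → 4-byte char #2 = F3 BE B2 99.
Offset 8: leading byte 0xE2 = 11100010 → 3-byte char #3 = E2 AC B7.
Offset 11: leading byte 0xF2 = 11110010 → 4-byte char #4 = F2 9A 91 94.
Offset 15: leading byte 0xCB = 11001011 → 2-byte char #5 = CB 82.
Offset 17: leading byte 0x55 = 01010101 → 1-byte char #6 = 55.
Offset 18: leading byte 0xF1 = 11110001 → 4-byte char #7 = F1 86 8F B7.
Leading byte 0xF1 = 11110001 matches 11110xxx → 4-byte sequence.
Byte 1: 0xF1 = 11110001, payload 001 (3 bits).
Byte 2: 0x86 = 10000110 (10xxxxxx ✓), payload 000110.
Byte 3: 0x8F = 10001111 (10xxxxxx ✓), payload 001111.
Byte 4: 0xB7 = 10110111 (10xxxxxx ✓), payload 110111.
Concatenate: 001000110001111110111 = 0x463F7 (21 bits → U+463F7).

U+463F7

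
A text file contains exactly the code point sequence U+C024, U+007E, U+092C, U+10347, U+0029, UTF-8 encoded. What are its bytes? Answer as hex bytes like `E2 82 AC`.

EC 80 A4 7E E0 A4 AC F0 90 8D 87 29

U+C024: 3-byte form → EC 80 A4.
U+007E: 1-byte form → 7E.
U+092C: 3-byte form → E0 A4 AC.
U+10347: 4-byte form → F0 90 8D 87.
U+0029: 1-byte form → 29.
Concatenated (12 bytes): EC 80 A4 7E E0 A4 AC F0 90 8D 87 29.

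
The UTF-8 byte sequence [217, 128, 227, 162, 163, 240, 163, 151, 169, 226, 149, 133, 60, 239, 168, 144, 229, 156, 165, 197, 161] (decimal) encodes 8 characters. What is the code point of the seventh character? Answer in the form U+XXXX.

U+5725

Offset 0: leading byte 0xD9 = 11011001 → 2-byte char #1 = D9 80.
Offset 2: leading byte 0xE3 = 11100011 → 3-byte char #2 = E3 A2 A3.
Offset 5: leading byte 0xF0 = 11110000 → 4-byte char #3 = F0 A3 97 A9.
Offset 9: leading byte 0xE2 = 11100010 → 3-byte char #4 = E2 95 85.
Offset 12: leading byte 0x3C = 00111100 → 1-byte char #5 = 3C.
Offset 13: leading byte 0xEF = 11101111 → 3-byte char #6 = EF A8 90.
Offset 16: leading byte 0xE5 = 11100101 → 3-byte char #7 = E5 9C A5.
Leading byte 0xE5 = 11100101 matches 1110xxxx → 3-byte sequence.
Byte 1: 0xE5 = 11100101, payload 0101 (4 bits).
Byte 2: 0x9C = 10011100 (10xxxxxx ✓), payload 011100.
Byte 3: 0xA5 = 10100101 (10xxxxxx ✓), payload 100101.
Concatenate: 0101011100100101 = 0x5725 (16 bits → U+5725).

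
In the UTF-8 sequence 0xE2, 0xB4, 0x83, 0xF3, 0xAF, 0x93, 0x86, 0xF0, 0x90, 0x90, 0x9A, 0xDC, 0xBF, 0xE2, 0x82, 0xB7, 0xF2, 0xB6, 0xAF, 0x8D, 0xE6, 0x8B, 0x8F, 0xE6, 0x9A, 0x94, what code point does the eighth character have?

Offset 0: leading byte 0xE2 = 11100010 → 3-byte char #1 = E2 B4 83.
Offset 3: leading byte 0xF3 = 11110011 → 4-byte char #2 = F3 AF 93 86.
Offset 7: leading byte 0xF0 = 11110000 → 4-byte char #3 = F0 90 90 9A.
Offset 11: leading byte 0xDC = 11011100 → 2-byte char #4 = DC BF.
Offset 13: leading byte 0xE2 = 11100010 → 3-byte char #5 = E2 82 B7.
Offset 16: leading byte 0xF2 = 11110010 → 4-byte char #6 = F2 B6 AF 8D.
Offset 20: leading byte 0xE6 = 11100110 → 3-byte char #7 = E6 8B 8F.
Offset 23: leading byte 0xE6 = 11100110 → 3-byte char #8 = E6 9A 94.
Leading byte 0xE6 = 11100110 matches 1110xxxx → 3-byte sequence.
Byte 1: 0xE6 = 11100110, payload 0110 (4 bits).
Byte 2: 0x9A = 10011010 (10xxxxxx ✓), payload 011010.
Byte 3: 0x94 = 10010100 (10xxxxxx ✓), payload 010100.
Concatenate: 0110011010010100 = 0x6694 (16 bits → U+6694).

U+6694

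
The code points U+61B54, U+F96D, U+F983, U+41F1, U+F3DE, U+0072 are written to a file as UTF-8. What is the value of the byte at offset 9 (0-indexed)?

0x83

U+61B54 → 4-byte form F1 A1 AD 94 at offsets 0–3.
U+F96D → 3-byte form EF A5 AD at offsets 4–6.
U+F983 → 3-byte form EF A6 83 at offsets 7–9.
Offset 9 falls in char 3's range; it's byte 3 of EF A6 83 = 0x83.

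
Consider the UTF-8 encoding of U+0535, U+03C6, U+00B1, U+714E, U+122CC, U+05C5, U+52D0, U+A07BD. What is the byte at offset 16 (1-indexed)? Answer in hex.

0xE5

1-indexed offset 16 is 0-indexed offset 15.
U+0535 → 2-byte form D4 B5 at offsets 0–1.
U+03C6 → 2-byte form CF 86 at offsets 2–3.
U+00B1 → 2-byte form C2 B1 at offsets 4–5.
U+714E → 3-byte form E7 85 8E at offsets 6–8.
U+122CC → 4-byte form F0 92 8B 8C at offsets 9–12.
U+05C5 → 2-byte form D7 85 at offsets 13–14.
U+52D0 → 3-byte form E5 8B 90 at offsets 15–17.
Offset 15 falls in char 7's range; it's byte 1 of E5 8B 90 = 0xE5.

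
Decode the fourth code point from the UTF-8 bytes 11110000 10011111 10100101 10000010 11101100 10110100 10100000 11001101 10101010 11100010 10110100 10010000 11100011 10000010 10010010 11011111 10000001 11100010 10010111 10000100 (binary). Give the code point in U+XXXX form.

Offset 0: leading byte 0xF0 = 11110000 → 4-byte char #1 = F0 9F A5 82.
Offset 4: leading byte 0xEC = 11101100 → 3-byte char #2 = EC B4 A0.
Offset 7: leading byte 0xCD = 11001101 → 2-byte char #3 = CD AA.
Offset 9: leading byte 0xE2 = 11100010 → 3-byte char #4 = E2 B4 90.
Leading byte 0xE2 = 11100010 matches 1110xxxx → 3-byte sequence.
Byte 1: 0xE2 = 11100010, payload 0010 (4 bits).
Byte 2: 0xB4 = 10110100 (10xxxxxx ✓), payload 110100.
Byte 3: 0x90 = 10010000 (10xxxxxx ✓), payload 010000.
Concatenate: 0010110100010000 = 0x2D10 (16 bits → U+2D10).

U+2D10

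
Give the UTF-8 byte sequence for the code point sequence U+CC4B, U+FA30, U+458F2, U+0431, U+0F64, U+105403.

U+CC4B: 3-byte form → EC B1 8B.
U+FA30: 3-byte form → EF A8 B0.
U+458F2: 4-byte form → F1 85 A3 B2.
U+0431: 2-byte form → D0 B1.
U+0F64: 3-byte form → E0 BD A4.
U+105403: 4-byte form → F4 85 90 83.
Concatenated (19 bytes): EC B1 8B EF A8 B0 F1 85 A3 B2 D0 B1 E0 BD A4 F4 85 90 83.

EC B1 8B EF A8 B0 F1 85 A3 B2 D0 B1 E0 BD A4 F4 85 90 83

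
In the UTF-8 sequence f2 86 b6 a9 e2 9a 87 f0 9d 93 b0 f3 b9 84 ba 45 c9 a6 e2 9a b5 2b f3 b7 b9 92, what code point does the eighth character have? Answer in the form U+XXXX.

U+002B

Offset 0: leading byte 0xF2 = 11110010 → 4-byte char #1 = F2 86 B6 A9.
Offset 4: leading byte 0xE2 = 11100010 → 3-byte char #2 = E2 9A 87.
Offset 7: leading byte 0xF0 = 11110000 → 4-byte char #3 = F0 9D 93 B0.
Offset 11: leading byte 0xF3 = 11110011 → 4-byte char #4 = F3 B9 84 BA.
Offset 15: leading byte 0x45 = 01000101 → 1-byte char #5 = 45.
Offset 16: leading byte 0xC9 = 11001001 → 2-byte char #6 = C9 A6.
Offset 18: leading byte 0xE2 = 11100010 → 3-byte char #7 = E2 9A B5.
Offset 21: leading byte 0x2B = 00101011 → 1-byte char #8 = 2B.
Leading byte 0x2B = 00101011 matches 0xxxxxxx → 1-byte sequence.
Byte 1: 0x2B = 00101011, payload 0101011 (7 bits).
Concatenate: 0101011 = 0x2B (7 bits → U+002B).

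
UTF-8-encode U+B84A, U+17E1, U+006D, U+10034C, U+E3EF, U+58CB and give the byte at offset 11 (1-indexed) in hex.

1-indexed offset 11 is 0-indexed offset 10.
U+B84A → 3-byte form EB A1 8A at offsets 0–2.
U+17E1 → 3-byte form E1 9F A1 at offsets 3–5.
U+006D → 1-byte form 6D at offsets 6–6.
U+10034C → 4-byte form F4 80 8D 8C at offsets 7–10.
Offset 10 falls in char 4's range; it's byte 4 of F4 80 8D 8C = 0x8C.

0x8C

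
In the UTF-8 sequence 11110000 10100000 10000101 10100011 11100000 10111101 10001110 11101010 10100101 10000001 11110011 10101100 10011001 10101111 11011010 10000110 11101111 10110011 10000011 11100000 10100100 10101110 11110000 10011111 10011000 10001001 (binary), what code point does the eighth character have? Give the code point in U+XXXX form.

Offset 0: leading byte 0xF0 = 11110000 → 4-byte char #1 = F0 A0 85 A3.
Offset 4: leading byte 0xE0 = 11100000 → 3-byte char #2 = E0 BD 8E.
Offset 7: leading byte 0xEA = 11101010 → 3-byte char #3 = EA A5 81.
Offset 10: leading byte 0xF3 = 11110011 → 4-byte char #4 = F3 AC 99 AF.
Offset 14: leading byte 0xDA = 11011010 → 2-byte char #5 = DA 86.
Offset 16: leading byte 0xEF = 11101111 → 3-byte char #6 = EF B3 83.
Offset 19: leading byte 0xE0 = 11100000 → 3-byte char #7 = E0 A4 AE.
Offset 22: leading byte 0xF0 = 11110000 → 4-byte char #8 = F0 9F 98 89.
Leading byte 0xF0 = 11110000 matches 11110xxx → 4-byte sequence.
Byte 1: 0xF0 = 11110000, payload 000 (3 bits).
Byte 2: 0x9F = 10011111 (10xxxxxx ✓), payload 011111.
Byte 3: 0x98 = 10011000 (10xxxxxx ✓), payload 011000.
Byte 4: 0x89 = 10001001 (10xxxxxx ✓), payload 001001.
Concatenate: 000011111011000001001 = 0x1F609 (21 bits → U+1F609).

U+1F609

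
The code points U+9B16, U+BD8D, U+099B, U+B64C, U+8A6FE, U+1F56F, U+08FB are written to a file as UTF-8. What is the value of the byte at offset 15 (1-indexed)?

1-indexed offset 15 is 0-indexed offset 14.
U+9B16 → 3-byte form E9 AC 96 at offsets 0–2.
U+BD8D → 3-byte form EB B6 8D at offsets 3–5.
U+099B → 3-byte form E0 A6 9B at offsets 6–8.
U+B64C → 3-byte form EB 99 8C at offsets 9–11.
U+8A6FE → 4-byte form F2 8A 9B BE at offsets 12–15.
Offset 14 falls in char 5's range; it's byte 3 of F2 8A 9B BE = 0x9B.

0x9B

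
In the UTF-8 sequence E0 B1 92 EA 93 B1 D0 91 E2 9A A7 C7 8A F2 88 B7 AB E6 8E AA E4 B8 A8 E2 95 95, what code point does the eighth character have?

Offset 0: leading byte 0xE0 = 11100000 → 3-byte char #1 = E0 B1 92.
Offset 3: leading byte 0xEA = 11101010 → 3-byte char #2 = EA 93 B1.
Offset 6: leading byte 0xD0 = 11010000 → 2-byte char #3 = D0 91.
Offset 8: leading byte 0xE2 = 11100010 → 3-byte char #4 = E2 9A A7.
Offset 11: leading byte 0xC7 = 11000111 → 2-byte char #5 = C7 8A.
Offset 13: leading byte 0xF2 = 11110010 → 4-byte char #6 = F2 88 B7 AB.
Offset 17: leading byte 0xE6 = 11100110 → 3-byte char #7 = E6 8E AA.
Offset 20: leading byte 0xE4 = 11100100 → 3-byte char #8 = E4 B8 A8.
Leading byte 0xE4 = 11100100 matches 1110xxxx → 3-byte sequence.
Byte 1: 0xE4 = 11100100, payload 0100 (4 bits).
Byte 2: 0xB8 = 10111000 (10xxxxxx ✓), payload 111000.
Byte 3: 0xA8 = 10101000 (10xxxxxx ✓), payload 101000.
Concatenate: 0100111000101000 = 0x4E28 (16 bits → U+4E28).

U+4E28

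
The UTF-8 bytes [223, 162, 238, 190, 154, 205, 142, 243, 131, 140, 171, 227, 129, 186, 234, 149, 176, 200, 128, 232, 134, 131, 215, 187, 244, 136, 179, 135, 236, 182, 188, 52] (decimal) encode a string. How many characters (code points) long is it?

Byte at offset 0: 0xDF = 11011111 → 2-byte char (#1). Advance 2.
Byte at offset 2: 0xEE = 11101110 → 3-byte char (#2). Advance 3.
Byte at offset 5: 0xCD = 11001101 → 2-byte char (#3). Advance 2.
Byte at offset 7: 0xF3 = 11110011 → 4-byte char (#4). Advance 4.
Byte at offset 11: 0xE3 = 11100011 → 3-byte char (#5). Advance 3.
Byte at offset 14: 0xEA = 11101010 → 3-byte char (#6). Advance 3.
Byte at offset 17: 0xC8 = 11001000 → 2-byte char (#7). Advance 2.
Byte at offset 19: 0xE8 = 11101000 → 3-byte char (#8). Advance 3.
Byte at offset 22: 0xD7 = 11010111 → 2-byte char (#9). Advance 2.
Byte at offset 24: 0xF4 = 11110100 → 4-byte char (#10). Advance 4.
Byte at offset 28: 0xEC = 11101100 → 3-byte char (#11). Advance 3.
Byte at offset 31: 0x34 = 00110100 → 1-byte char (#12). Advance 1.
Reached end at offset 32 after 12 code points.

12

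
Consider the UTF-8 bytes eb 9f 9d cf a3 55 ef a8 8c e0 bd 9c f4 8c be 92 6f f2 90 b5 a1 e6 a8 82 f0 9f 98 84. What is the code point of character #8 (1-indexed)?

Offset 0: leading byte 0xEB = 11101011 → 3-byte char #1 = EB 9F 9D.
Offset 3: leading byte 0xCF = 11001111 → 2-byte char #2 = CF A3.
Offset 5: leading byte 0x55 = 01010101 → 1-byte char #3 = 55.
Offset 6: leading byte 0xEF = 11101111 → 3-byte char #4 = EF A8 8C.
Offset 9: leading byte 0xE0 = 11100000 → 3-byte char #5 = E0 BD 9C.
Offset 12: leading byte 0xF4 = 11110100 → 4-byte char #6 = F4 8C BE 92.
Offset 16: leading byte 0x6F = 01101111 → 1-byte char #7 = 6F.
Offset 17: leading byte 0xF2 = 11110010 → 4-byte char #8 = F2 90 B5 A1.
Leading byte 0xF2 = 11110010 matches 11110xxx → 4-byte sequence.
Byte 1: 0xF2 = 11110010, payload 010 (3 bits).
Byte 2: 0x90 = 10010000 (10xxxxxx ✓), payload 010000.
Byte 3: 0xB5 = 10110101 (10xxxxxx ✓), payload 110101.
Byte 4: 0xA1 = 10100001 (10xxxxxx ✓), payload 100001.
Concatenate: 010010000110101100001 = 0x90D61 (21 bits → U+90D61).

U+90D61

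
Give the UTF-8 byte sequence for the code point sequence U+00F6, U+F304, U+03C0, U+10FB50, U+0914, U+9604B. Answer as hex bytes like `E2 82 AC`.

C3 B6 EF 8C 84 CF 80 F4 8F AD 90 E0 A4 94 F2 96 81 8B

U+00F6: 2-byte form → C3 B6.
U+F304: 3-byte form → EF 8C 84.
U+03C0: 2-byte form → CF 80.
U+10FB50: 4-byte form → F4 8F AD 90.
U+0914: 3-byte form → E0 A4 94.
U+9604B: 4-byte form → F2 96 81 8B.
Concatenated (18 bytes): C3 B6 EF 8C 84 CF 80 F4 8F AD 90 E0 A4 94 F2 96 81 8B.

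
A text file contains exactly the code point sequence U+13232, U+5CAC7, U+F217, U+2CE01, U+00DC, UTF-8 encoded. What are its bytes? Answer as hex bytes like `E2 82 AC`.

F0 93 88 B2 F1 9C AB 87 EF 88 97 F0 AC B8 81 C3 9C

U+13232: 4-byte form → F0 93 88 B2.
U+5CAC7: 4-byte form → F1 9C AB 87.
U+F217: 3-byte form → EF 88 97.
U+2CE01: 4-byte form → F0 AC B8 81.
U+00DC: 2-byte form → C3 9C.
Concatenated (17 bytes): F0 93 88 B2 F1 9C AB 87 EF 88 97 F0 AC B8 81 C3 9C.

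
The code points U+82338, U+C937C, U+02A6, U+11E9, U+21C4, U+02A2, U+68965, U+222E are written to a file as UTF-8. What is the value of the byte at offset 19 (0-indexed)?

U+82338 → 4-byte form F2 82 8C B8 at offsets 0–3.
U+C937C → 4-byte form F3 89 8D BC at offsets 4–7.
U+02A6 → 2-byte form CA A6 at offsets 8–9.
U+11E9 → 3-byte form E1 87 A9 at offsets 10–12.
U+21C4 → 3-byte form E2 87 84 at offsets 13–15.
U+02A2 → 2-byte form CA A2 at offsets 16–17.
U+68965 → 4-byte form F1 A8 A5 A5 at offsets 18–21.
Offset 19 falls in char 7's range; it's byte 2 of F1 A8 A5 A5 = 0xA8.

0xA8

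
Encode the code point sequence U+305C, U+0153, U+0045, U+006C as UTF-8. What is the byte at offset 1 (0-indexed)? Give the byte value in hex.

0x81

U+305C → 3-byte form E3 81 9C at offsets 0–2.
Offset 1 falls in char 1's range; it's byte 2 of E3 81 9C = 0x81.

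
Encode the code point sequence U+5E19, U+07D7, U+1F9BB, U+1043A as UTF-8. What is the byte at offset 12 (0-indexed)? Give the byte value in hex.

0xBA

U+5E19 → 3-byte form E5 B8 99 at offsets 0–2.
U+07D7 → 2-byte form DF 97 at offsets 3–4.
U+1F9BB → 4-byte form F0 9F A6 BB at offsets 5–8.
U+1043A → 4-byte form F0 90 90 BA at offsets 9–12.
Offset 12 falls in char 4's range; it's byte 4 of F0 90 90 BA = 0xBA.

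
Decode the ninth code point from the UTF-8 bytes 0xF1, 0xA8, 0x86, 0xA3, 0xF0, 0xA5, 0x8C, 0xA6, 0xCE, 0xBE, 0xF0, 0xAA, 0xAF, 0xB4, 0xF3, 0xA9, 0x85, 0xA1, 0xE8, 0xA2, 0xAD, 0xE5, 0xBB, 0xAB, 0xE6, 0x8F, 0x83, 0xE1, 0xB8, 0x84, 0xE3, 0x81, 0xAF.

Offset 0: leading byte 0xF1 = 11110001 → 4-byte char #1 = F1 A8 86 A3.
Offset 4: leading byte 0xF0 = 11110000 → 4-byte char #2 = F0 A5 8C A6.
Offset 8: leading byte 0xCE = 11001110 → 2-byte char #3 = CE BE.
Offset 10: leading byte 0xF0 = 11110000 → 4-byte char #4 = F0 AA AF B4.
Offset 14: leading byte 0xF3 = 11110011 → 4-byte char #5 = F3 A9 85 A1.
Offset 18: leading byte 0xE8 = 11101000 → 3-byte char #6 = E8 A2 AD.
Offset 21: leading byte 0xE5 = 11100101 → 3-byte char #7 = E5 BB AB.
Offset 24: leading byte 0xE6 = 11100110 → 3-byte char #8 = E6 8F 83.
Offset 27: leading byte 0xE1 = 11100001 → 3-byte char #9 = E1 B8 84.
Leading byte 0xE1 = 11100001 matches 1110xxxx → 3-byte sequence.
Byte 1: 0xE1 = 11100001, payload 0001 (4 bits).
Byte 2: 0xB8 = 10111000 (10xxxxxx ✓), payload 111000.
Byte 3: 0x84 = 10000100 (10xxxxxx ✓), payload 000100.
Concatenate: 0001111000000100 = 0x1E04 (16 bits → U+1E04).

U+1E04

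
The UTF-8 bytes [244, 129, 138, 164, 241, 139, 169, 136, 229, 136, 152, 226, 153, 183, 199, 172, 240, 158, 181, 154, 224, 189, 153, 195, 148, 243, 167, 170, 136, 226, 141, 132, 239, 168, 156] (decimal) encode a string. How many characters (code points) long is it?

Byte at offset 0: 0xF4 = 11110100 → 4-byte char (#1). Advance 4.
Byte at offset 4: 0xF1 = 11110001 → 4-byte char (#2). Advance 4.
Byte at offset 8: 0xE5 = 11100101 → 3-byte char (#3). Advance 3.
Byte at offset 11: 0xE2 = 11100010 → 3-byte char (#4). Advance 3.
Byte at offset 14: 0xC7 = 11000111 → 2-byte char (#5). Advance 2.
Byte at offset 16: 0xF0 = 11110000 → 4-byte char (#6). Advance 4.
Byte at offset 20: 0xE0 = 11100000 → 3-byte char (#7). Advance 3.
Byte at offset 23: 0xC3 = 11000011 → 2-byte char (#8). Advance 2.
Byte at offset 25: 0xF3 = 11110011 → 4-byte char (#9). Advance 4.
Byte at offset 29: 0xE2 = 11100010 → 3-byte char (#10). Advance 3.
Byte at offset 32: 0xEF = 11101111 → 3-byte char (#11). Advance 3.
Reached end at offset 35 after 11 code points.

11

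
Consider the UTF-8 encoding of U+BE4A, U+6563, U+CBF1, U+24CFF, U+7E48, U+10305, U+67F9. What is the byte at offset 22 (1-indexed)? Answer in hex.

0x9F

1-indexed offset 22 is 0-indexed offset 21.
U+BE4A → 3-byte form EB B9 8A at offsets 0–2.
U+6563 → 3-byte form E6 95 A3 at offsets 3–5.
U+CBF1 → 3-byte form EC AF B1 at offsets 6–8.
U+24CFF → 4-byte form F0 A4 B3 BF at offsets 9–12.
U+7E48 → 3-byte form E7 B9 88 at offsets 13–15.
U+10305 → 4-byte form F0 90 8C 85 at offsets 16–19.
U+67F9 → 3-byte form E6 9F B9 at offsets 20–22.
Offset 21 falls in char 7's range; it's byte 2 of E6 9F B9 = 0x9F.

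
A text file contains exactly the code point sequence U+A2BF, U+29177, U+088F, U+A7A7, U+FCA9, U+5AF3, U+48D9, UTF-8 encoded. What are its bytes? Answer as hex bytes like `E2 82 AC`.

U+A2BF: 3-byte form → EA 8A BF.
U+29177: 4-byte form → F0 A9 85 B7.
U+088F: 3-byte form → E0 A2 8F.
U+A7A7: 3-byte form → EA 9E A7.
U+FCA9: 3-byte form → EF B2 A9.
U+5AF3: 3-byte form → E5 AB B3.
U+48D9: 3-byte form → E4 A3 99.
Concatenated (22 bytes): EA 8A BF F0 A9 85 B7 E0 A2 8F EA 9E A7 EF B2 A9 E5 AB B3 E4 A3 99.

EA 8A BF F0 A9 85 B7 E0 A2 8F EA 9E A7 EF B2 A9 E5 AB B3 E4 A3 99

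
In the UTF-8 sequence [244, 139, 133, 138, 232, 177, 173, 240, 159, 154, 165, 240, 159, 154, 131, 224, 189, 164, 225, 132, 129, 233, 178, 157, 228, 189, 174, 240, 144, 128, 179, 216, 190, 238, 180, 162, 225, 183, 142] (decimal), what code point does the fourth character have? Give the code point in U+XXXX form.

Offset 0: leading byte 0xF4 = 11110100 → 4-byte char #1 = F4 8B 85 8A.
Offset 4: leading byte 0xE8 = 11101000 → 3-byte char #2 = E8 B1 AD.
Offset 7: leading byte 0xF0 = 11110000 → 4-byte char #3 = F0 9F 9A A5.
Offset 11: leading byte 0xF0 = 11110000 → 4-byte char #4 = F0 9F 9A 83.
Leading byte 0xF0 = 11110000 matches 11110xxx → 4-byte sequence.
Byte 1: 0xF0 = 11110000, payload 000 (3 bits).
Byte 2: 0x9F = 10011111 (10xxxxxx ✓), payload 011111.
Byte 3: 0x9A = 10011010 (10xxxxxx ✓), payload 011010.
Byte 4: 0x83 = 10000011 (10xxxxxx ✓), payload 000011.
Concatenate: 000011111011010000011 = 0x1F683 (21 bits → U+1F683).

U+1F683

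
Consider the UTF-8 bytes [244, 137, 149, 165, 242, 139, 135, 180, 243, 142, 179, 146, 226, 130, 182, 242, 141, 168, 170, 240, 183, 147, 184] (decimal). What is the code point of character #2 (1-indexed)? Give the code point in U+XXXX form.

Offset 0: leading byte 0xF4 = 11110100 → 4-byte char #1 = F4 89 95 A5.
Offset 4: leading byte 0xF2 = 11110010 → 4-byte char #2 = F2 8B 87 B4.
Leading byte 0xF2 = 11110010 matches 11110xxx → 4-byte sequence.
Byte 1: 0xF2 = 11110010, payload 010 (3 bits).
Byte 2: 0x8B = 10001011 (10xxxxxx ✓), payload 001011.
Byte 3: 0x87 = 10000111 (10xxxxxx ✓), payload 000111.
Byte 4: 0xB4 = 10110100 (10xxxxxx ✓), payload 110100.
Concatenate: 010001011000111110100 = 0x8B1F4 (21 bits → U+8B1F4).

U+8B1F4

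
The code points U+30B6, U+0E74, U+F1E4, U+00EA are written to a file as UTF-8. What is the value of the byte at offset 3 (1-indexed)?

0xB6

1-indexed offset 3 is 0-indexed offset 2.
U+30B6 → 3-byte form E3 82 B6 at offsets 0–2.
Offset 2 falls in char 1's range; it's byte 3 of E3 82 B6 = 0xB6.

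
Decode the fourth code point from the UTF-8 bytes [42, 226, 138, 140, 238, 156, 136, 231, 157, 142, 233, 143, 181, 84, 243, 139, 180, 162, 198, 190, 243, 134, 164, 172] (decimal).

U+774E

Offset 0: leading byte 0x2A = 00101010 → 1-byte char #1 = 2A.
Offset 1: leading byte 0xE2 = 11100010 → 3-byte char #2 = E2 8A 8C.
Offset 4: leading byte 0xEE = 11101110 → 3-byte char #3 = EE 9C 88.
Offset 7: leading byte 0xE7 = 11100111 → 3-byte char #4 = E7 9D 8E.
Leading byte 0xE7 = 11100111 matches 1110xxxx → 3-byte sequence.
Byte 1: 0xE7 = 11100111, payload 0111 (4 bits).
Byte 2: 0x9D = 10011101 (10xxxxxx ✓), payload 011101.
Byte 3: 0x8E = 10001110 (10xxxxxx ✓), payload 001110.
Concatenate: 0111011101001110 = 0x774E (16 bits → U+774E).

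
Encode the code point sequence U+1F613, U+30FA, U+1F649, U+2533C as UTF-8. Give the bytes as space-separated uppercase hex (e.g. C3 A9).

F0 9F 98 93 E3 83 BA F0 9F 99 89 F0 A5 8C BC

U+1F613: 4-byte form → F0 9F 98 93.
U+30FA: 3-byte form → E3 83 BA.
U+1F649: 4-byte form → F0 9F 99 89.
U+2533C: 4-byte form → F0 A5 8C BC.
Concatenated (15 bytes): F0 9F 98 93 E3 83 BA F0 9F 99 89 F0 A5 8C BC.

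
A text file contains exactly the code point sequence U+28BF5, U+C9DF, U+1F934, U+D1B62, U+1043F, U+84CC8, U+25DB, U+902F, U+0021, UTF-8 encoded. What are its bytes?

F0 A8 AF B5 EC A7 9F F0 9F A4 B4 F3 91 AD A2 F0 90 90 BF F2 84 B3 88 E2 97 9B E9 80 AF 21

U+28BF5: 4-byte form → F0 A8 AF B5.
U+C9DF: 3-byte form → EC A7 9F.
U+1F934: 4-byte form → F0 9F A4 B4.
U+D1B62: 4-byte form → F3 91 AD A2.
U+1043F: 4-byte form → F0 90 90 BF.
U+84CC8: 4-byte form → F2 84 B3 88.
U+25DB: 3-byte form → E2 97 9B.
U+902F: 3-byte form → E9 80 AF.
U+0021: 1-byte form → 21.
Concatenated (30 bytes): F0 A8 AF B5 EC A7 9F F0 9F A4 B4 F3 91 AD A2 F0 90 90 BF F2 84 B3 88 E2 97 9B E9 80 AF 21.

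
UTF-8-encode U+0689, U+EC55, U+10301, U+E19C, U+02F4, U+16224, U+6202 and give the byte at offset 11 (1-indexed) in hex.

0x86

1-indexed offset 11 is 0-indexed offset 10.
U+0689 → 2-byte form DA 89 at offsets 0–1.
U+EC55 → 3-byte form EE B1 95 at offsets 2–4.
U+10301 → 4-byte form F0 90 8C 81 at offsets 5–8.
U+E19C → 3-byte form EE 86 9C at offsets 9–11.
Offset 10 falls in char 4's range; it's byte 2 of EE 86 9C = 0x86.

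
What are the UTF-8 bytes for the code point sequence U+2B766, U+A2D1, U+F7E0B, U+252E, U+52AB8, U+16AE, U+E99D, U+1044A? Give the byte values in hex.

U+2B766: 4-byte form → F0 AB 9D A6.
U+A2D1: 3-byte form → EA 8B 91.
U+F7E0B: 4-byte form → F3 B7 B8 8B.
U+252E: 3-byte form → E2 94 AE.
U+52AB8: 4-byte form → F1 92 AA B8.
U+16AE: 3-byte form → E1 9A AE.
U+E99D: 3-byte form → EE A6 9D.
U+1044A: 4-byte form → F0 90 91 8A.
Concatenated (28 bytes): F0 AB 9D A6 EA 8B 91 F3 B7 B8 8B E2 94 AE F1 92 AA B8 E1 9A AE EE A6 9D F0 90 91 8A.

F0 AB 9D A6 EA 8B 91 F3 B7 B8 8B E2 94 AE F1 92 AA B8 E1 9A AE EE A6 9D F0 90 91 8A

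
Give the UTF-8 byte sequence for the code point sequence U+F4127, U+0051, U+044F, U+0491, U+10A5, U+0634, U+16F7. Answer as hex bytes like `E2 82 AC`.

F3 B4 84 A7 51 D1 8F D2 91 E1 82 A5 D8 B4 E1 9B B7

U+F4127: 4-byte form → F3 B4 84 A7.
U+0051: 1-byte form → 51.
U+044F: 2-byte form → D1 8F.
U+0491: 2-byte form → D2 91.
U+10A5: 3-byte form → E1 82 A5.
U+0634: 2-byte form → D8 B4.
U+16F7: 3-byte form → E1 9B B7.
Concatenated (17 bytes): F3 B4 84 A7 51 D1 8F D2 91 E1 82 A5 D8 B4 E1 9B B7.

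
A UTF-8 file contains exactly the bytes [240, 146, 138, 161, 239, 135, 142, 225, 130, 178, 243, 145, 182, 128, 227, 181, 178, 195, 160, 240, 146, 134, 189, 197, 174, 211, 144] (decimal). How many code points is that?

9

Byte at offset 0: 0xF0 = 11110000 → 4-byte char (#1). Advance 4.
Byte at offset 4: 0xEF = 11101111 → 3-byte char (#2). Advance 3.
Byte at offset 7: 0xE1 = 11100001 → 3-byte char (#3). Advance 3.
Byte at offset 10: 0xF3 = 11110011 → 4-byte char (#4). Advance 4.
Byte at offset 14: 0xE3 = 11100011 → 3-byte char (#5). Advance 3.
Byte at offset 17: 0xC3 = 11000011 → 2-byte char (#6). Advance 2.
Byte at offset 19: 0xF0 = 11110000 → 4-byte char (#7). Advance 4.
Byte at offset 23: 0xC5 = 11000101 → 2-byte char (#8). Advance 2.
Byte at offset 25: 0xD3 = 11010011 → 2-byte char (#9). Advance 2.
Reached end at offset 27 after 9 code points.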